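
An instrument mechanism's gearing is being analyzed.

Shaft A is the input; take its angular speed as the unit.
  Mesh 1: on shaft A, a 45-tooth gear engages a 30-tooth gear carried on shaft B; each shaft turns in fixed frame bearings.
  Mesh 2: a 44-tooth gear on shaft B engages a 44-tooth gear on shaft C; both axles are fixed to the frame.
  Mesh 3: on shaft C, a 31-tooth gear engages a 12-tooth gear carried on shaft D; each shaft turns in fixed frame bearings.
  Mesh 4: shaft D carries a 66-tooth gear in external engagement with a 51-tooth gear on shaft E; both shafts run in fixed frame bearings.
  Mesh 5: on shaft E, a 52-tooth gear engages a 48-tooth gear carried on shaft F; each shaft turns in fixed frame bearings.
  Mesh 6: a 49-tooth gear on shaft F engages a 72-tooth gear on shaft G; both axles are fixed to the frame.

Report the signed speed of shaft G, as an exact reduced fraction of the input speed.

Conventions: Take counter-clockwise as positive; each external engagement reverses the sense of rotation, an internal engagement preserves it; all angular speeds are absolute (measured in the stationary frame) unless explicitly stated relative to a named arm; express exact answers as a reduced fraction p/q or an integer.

217217/58752

6-mesh fixed-axis compound train (all bearings frame-fixed)
mesh 1 [45T→30T]: |ω|/ω_in = 1×45/30 = 3/2, sense flips to −
mesh 2 [44T→44T]: |ω|/ω_in = (3/2)×44/44 = 3/2, sense flips to +
mesh 3 [31T→12T]: |ω|/ω_in = (3/2)×31/12 = 31/8, sense flips to −
mesh 4 [66T→51T]: |ω|/ω_in = (31/8)×66/51 = 341/68, sense flips to +
mesh 5 [52T→48T]: |ω|/ω_in = (341/68)×52/48 = 4433/816, sense flips to −
mesh 6 [49T→72T]: |ω|/ω_in = (4433/816)×49/72 = 217217/58752, sense flips to +
signed output speed (× input speed) = 217217/58752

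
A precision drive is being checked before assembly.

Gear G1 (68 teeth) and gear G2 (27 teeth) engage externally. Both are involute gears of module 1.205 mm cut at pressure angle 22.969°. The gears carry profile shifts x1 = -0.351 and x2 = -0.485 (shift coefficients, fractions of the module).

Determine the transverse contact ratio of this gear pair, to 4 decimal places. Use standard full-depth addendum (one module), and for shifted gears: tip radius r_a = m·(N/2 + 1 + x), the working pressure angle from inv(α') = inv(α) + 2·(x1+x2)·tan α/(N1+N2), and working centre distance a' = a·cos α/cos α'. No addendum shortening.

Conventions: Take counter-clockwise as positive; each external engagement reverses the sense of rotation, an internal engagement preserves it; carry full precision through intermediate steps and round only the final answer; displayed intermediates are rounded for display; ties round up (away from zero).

1.7950

single-mesh involute tooth geometry (68T engaging 27T at module 1.205)
base radii: r_b1 = 37.721740, r_b2 = 14.977750
tip radii: r_a1 = 41.752045, r_a2 = 16.888075
inv(α') = inv(22.969°) + 2·(-0.351-0.485)·tan α/(68+27) = 0.01549223  ⇒  α' = 20.25081°
a' = a·cos α / cos α' = 57.2375·cos 22.969°/cos 20.25081° = 56.171659
action lengths: √(r_a1²−r_b1²) = 17.897028, √(r_a2²−r_b2²) = 7.802185
base pitch p_b = π·m·cos α = 3.485481
CR = (17.897028 + 7.802185 − 56.171659·sin 20.25081°)/3.485481 = 1.795018
contact ratio ≈ 1.7950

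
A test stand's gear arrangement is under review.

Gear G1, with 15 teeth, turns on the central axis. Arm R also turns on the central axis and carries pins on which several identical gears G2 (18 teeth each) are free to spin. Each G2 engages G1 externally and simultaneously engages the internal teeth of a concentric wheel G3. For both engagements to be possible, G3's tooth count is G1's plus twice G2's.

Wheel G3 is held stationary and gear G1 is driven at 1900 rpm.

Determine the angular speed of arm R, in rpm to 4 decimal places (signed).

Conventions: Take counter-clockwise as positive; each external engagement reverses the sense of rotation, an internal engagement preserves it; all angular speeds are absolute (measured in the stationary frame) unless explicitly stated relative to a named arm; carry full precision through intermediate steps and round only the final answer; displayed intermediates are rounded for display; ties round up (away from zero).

topology: planetary set — G1 15T / G2 18T / G3 51T, arm = carrier (Willis)
normalise by the input: solve with ω_sun = 1, then scale by 1900 rpm
ring teeth: 15 + 2·18 = 51
15(ω_sun−ω_arm) = −51(ω_ring−ω_arm),  ω_ring = 0, ω_sun = 1
15(1−ω_arm) = −51(0−ω_arm)  ⇒  66·ω_arm = 15  ⇒  ω_arm = 5/22
scale: ω_arm = 5/22 × 1900 rpm = +431.8182 rpm

+431.8182 rpm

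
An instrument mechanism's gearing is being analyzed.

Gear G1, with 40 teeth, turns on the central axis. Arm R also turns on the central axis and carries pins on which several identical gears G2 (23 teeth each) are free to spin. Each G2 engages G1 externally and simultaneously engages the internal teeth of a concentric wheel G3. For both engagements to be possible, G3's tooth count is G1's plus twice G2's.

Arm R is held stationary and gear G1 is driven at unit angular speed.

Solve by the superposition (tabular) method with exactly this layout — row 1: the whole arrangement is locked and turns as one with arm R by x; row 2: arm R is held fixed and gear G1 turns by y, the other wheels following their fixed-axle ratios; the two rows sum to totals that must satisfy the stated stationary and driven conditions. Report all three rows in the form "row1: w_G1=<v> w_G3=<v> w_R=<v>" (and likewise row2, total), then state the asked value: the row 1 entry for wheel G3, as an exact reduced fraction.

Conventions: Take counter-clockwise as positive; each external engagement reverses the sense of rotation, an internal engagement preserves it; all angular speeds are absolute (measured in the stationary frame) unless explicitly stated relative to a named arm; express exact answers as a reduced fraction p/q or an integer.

row1: w_G1=0 w_G3=0 w_R=0
row2: w_G1=1 w_G3=-20/43 w_R=0
total: w_G1=1 w_G3=-20/43 w_R=0
asked value: 0

topology: planetary set — G1 40T / G2 23T / G3 86T, arm = carrier (Willis)
row 1 — lock + rotate with arm: ω_sun = ω_ring = ω_arm = x
row 2: sun turns y, ring = −(40/86)·y, arm 0
boundary: total ω_arm = x = 0 and total ω_sun = x + y = 1  ⇒  y = 1, x = 0
row 2 ring = −(40/86)·1 = -20/43
totals (row 1 + row 2): sun 0 + 1 = 1, ring 0 + (-20/43) = -20/43, arm 0 + 0 = 0
asked cell (row1, ring) = 0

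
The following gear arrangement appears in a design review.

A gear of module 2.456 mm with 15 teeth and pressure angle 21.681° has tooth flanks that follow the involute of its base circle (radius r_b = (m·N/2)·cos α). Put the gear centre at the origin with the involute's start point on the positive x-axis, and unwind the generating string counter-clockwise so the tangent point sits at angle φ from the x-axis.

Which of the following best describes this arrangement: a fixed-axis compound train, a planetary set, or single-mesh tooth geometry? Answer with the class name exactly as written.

topology: single-mesh involute geometry — m = 2.456, N = 15
classification: single-mesh tooth geometry

single-mesh tooth geometry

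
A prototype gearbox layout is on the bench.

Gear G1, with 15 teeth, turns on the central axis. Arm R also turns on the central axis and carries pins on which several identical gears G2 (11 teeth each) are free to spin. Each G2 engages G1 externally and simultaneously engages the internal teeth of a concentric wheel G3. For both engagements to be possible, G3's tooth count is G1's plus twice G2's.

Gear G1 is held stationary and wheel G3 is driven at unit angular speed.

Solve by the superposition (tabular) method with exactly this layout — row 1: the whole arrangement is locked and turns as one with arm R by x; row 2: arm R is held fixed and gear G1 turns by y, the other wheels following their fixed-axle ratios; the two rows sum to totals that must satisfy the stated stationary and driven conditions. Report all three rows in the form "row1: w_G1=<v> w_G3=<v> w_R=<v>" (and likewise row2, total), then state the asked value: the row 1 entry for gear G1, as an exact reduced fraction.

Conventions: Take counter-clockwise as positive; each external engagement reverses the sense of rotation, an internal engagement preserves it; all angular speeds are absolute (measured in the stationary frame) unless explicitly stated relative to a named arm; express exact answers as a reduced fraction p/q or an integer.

row1: w_G1=37/52 w_G3=37/52 w_R=37/52
row2: w_G1=-37/52 w_G3=15/52 w_R=0
total: w_G1=0 w_G3=1 w_R=37/52
asked value: 37/52

planetary set (15T centre, 11T on arm, 37T internal) — Willis relation
row 1: whole set turns with the arm by x
row 2: sun turns y, ring = −(15/37)·y, arm 0
boundary: total ω_sun = x + y = 0 and total ω_ring = x − (15/37)·y = 1  ⇒  y = -37/52, x = 37/52
row 2 ring = −(15/37)·(-37/52) = 15/52
totals (row 1 + row 2): sun 37/52 + (-37/52) = 0, ring 37/52 + 15/52 = 1, arm 37/52 + 0 = 37/52
asked cell (row1, sun) = 37/52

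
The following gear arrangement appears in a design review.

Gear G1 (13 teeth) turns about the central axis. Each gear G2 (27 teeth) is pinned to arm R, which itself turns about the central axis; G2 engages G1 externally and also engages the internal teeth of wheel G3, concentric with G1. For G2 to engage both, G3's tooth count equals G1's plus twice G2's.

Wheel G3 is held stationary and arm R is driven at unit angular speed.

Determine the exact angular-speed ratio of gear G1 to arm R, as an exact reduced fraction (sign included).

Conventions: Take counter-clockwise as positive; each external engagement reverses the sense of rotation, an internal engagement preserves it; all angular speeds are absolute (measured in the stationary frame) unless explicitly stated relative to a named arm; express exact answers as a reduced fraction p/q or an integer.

80/13

topology: planetary set — G1 13T / G2 27T / G3 67T, arm = carrier (Willis)
ring teeth: 13 + 2·27 = 67
13(ω_sun−ω_arm) = −67(ω_ring−ω_arm),  ω_ring = 0, ω_arm = 1
ω_sun = 1 − (67/13)(0−1) = 80/13
ω_out/ω_in = 80/13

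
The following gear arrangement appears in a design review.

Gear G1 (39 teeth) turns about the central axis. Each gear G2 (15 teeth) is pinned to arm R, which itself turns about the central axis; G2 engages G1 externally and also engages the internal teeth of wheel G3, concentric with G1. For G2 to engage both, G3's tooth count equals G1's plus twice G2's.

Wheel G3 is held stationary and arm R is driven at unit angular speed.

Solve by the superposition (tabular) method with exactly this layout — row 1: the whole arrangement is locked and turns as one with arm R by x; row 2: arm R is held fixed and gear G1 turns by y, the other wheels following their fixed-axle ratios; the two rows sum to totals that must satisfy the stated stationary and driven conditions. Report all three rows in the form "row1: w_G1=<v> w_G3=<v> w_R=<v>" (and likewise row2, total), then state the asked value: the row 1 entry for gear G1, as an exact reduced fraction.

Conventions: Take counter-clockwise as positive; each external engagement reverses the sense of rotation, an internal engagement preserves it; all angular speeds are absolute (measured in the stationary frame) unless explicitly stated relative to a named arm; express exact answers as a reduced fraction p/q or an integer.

row1: w_G1=1 w_G3=1 w_R=1
row2: w_G1=23/13 w_G3=-1 w_R=0
total: w_G1=36/13 w_G3=0 w_R=1
asked value: 1

planetary set (39T centre, 15T on arm, 69T internal) — Willis relation
row 1 (train locked, turned with arm): all members turn x
row 2 (arm held, sun turns y): ω_ring = −(39/69)·y, ω_arm = 0
boundary: total ω_ring = x − (39/69)·y = 0 and total ω_arm = x = 1  ⇒  y = 23/13, x = 1
row 2 ring = −(39/69)·23/13 = -1
totals (row 1 + row 2): sun 1 + 23/13 = 36/13, ring 1 + (-1) = 0, arm 1 + 0 = 1
asked cell (row1, sun) = 1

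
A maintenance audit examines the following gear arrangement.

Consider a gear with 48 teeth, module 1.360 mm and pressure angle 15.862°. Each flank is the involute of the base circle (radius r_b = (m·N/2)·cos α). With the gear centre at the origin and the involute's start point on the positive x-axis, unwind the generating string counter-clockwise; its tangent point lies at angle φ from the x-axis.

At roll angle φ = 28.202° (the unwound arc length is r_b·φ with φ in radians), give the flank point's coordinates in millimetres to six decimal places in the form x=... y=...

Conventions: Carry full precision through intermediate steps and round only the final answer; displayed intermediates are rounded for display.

x=34.973296 y=1.218098

class = single-mesh tooth geometry [base-circle involute, m = 1.360, 48T]
pitch radius r_p = m·N/2 = 1.360·48/2 = 32.640000
base radius r_b = r_p·cos α = 32.640000·cos 15.862° = 31.397160
roll angle φ = 28.202° = 0.49221776 rad
x = r_b·(cos φ + φ·sin φ) = 34.973296
y = r_b·(sin φ − φ·cos φ) = 1.218098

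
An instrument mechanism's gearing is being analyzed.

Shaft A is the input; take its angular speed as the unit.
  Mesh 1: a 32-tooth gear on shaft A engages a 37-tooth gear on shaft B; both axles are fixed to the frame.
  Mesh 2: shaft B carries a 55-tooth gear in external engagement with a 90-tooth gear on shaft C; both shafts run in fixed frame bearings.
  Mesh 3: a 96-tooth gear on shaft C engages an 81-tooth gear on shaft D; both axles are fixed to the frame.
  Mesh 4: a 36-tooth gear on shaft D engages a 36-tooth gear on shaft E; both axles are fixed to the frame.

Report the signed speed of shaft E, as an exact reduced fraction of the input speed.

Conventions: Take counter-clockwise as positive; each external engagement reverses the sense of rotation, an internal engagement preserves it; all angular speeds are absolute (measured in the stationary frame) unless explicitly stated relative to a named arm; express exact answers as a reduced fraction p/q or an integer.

5632/8991

4-mesh fixed-axis compound train (all bearings frame-fixed)
mesh 1 [32T→37T]: |ω|/ω_in = 1×32/37 = 32/37, sense flips to −
mesh 2 [55T→90T]: |ω|/ω_in = (32/37)×55/90 = 176/333, sense flips to +
mesh 3 [96T→81T]: |ω|/ω_in = (176/333)×96/81 = 5632/8991, sense flips to −
mesh 4 [36T→36T]: |ω|/ω_in = (5632/8991)×36/36 = 5632/8991, sense flips to +
signed output speed (× input speed) = 5632/8991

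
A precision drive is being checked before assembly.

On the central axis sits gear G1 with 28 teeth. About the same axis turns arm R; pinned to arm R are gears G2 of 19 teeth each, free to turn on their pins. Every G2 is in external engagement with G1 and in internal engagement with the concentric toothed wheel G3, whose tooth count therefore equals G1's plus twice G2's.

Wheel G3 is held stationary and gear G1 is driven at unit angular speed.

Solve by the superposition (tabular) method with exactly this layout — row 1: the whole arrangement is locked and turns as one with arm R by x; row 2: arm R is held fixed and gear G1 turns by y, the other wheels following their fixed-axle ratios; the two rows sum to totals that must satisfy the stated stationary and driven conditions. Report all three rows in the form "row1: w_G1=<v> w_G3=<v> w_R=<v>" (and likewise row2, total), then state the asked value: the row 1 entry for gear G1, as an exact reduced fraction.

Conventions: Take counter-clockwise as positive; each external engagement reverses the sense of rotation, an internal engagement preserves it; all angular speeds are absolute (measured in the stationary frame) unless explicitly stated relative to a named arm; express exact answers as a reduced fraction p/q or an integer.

planetary set (28T centre, 19T on arm, 66T internal) — Willis relation
row 1: whole set turns with the arm by x
row 2: sun turns y, ring = −(28/66)·y, arm 0
boundary: total ω_ring = x − (28/66)·y = 0 and total ω_sun = x + y = 1  ⇒  y = 33/47, x = 14/47
row 2 ring = −(28/66)·33/47 = -14/47
totals (row 1 + row 2): sun 14/47 + 33/47 = 1, ring 14/47 + (-14/47) = 0, arm 14/47 + 0 = 14/47
asked cell (row1, sun) = 14/47

row1: w_G1=14/47 w_G3=14/47 w_R=14/47
row2: w_G1=33/47 w_G3=-14/47 w_R=0
total: w_G1=1 w_G3=0 w_R=14/47
asked value: 14/47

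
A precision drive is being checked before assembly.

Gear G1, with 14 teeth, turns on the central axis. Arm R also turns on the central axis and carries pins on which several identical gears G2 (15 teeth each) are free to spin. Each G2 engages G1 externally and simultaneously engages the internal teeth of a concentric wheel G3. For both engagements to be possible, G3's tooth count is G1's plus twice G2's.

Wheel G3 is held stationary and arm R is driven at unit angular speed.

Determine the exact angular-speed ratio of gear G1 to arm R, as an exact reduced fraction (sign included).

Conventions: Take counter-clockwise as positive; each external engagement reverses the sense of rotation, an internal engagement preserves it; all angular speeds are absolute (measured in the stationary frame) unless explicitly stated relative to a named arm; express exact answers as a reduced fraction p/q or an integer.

29/7

class = planetary set [G3 = 14+2·15 = 44; Willis about the carrier]
ring teeth: 14 + 2·15 = 44
14(ω_sun−ω_arm) = −44(ω_ring−ω_arm),  ω_ring = 0, ω_arm = 1
ω_sun = 1 − (44/14)(0−1) = 29/7
ω_out/ω_in = 29/7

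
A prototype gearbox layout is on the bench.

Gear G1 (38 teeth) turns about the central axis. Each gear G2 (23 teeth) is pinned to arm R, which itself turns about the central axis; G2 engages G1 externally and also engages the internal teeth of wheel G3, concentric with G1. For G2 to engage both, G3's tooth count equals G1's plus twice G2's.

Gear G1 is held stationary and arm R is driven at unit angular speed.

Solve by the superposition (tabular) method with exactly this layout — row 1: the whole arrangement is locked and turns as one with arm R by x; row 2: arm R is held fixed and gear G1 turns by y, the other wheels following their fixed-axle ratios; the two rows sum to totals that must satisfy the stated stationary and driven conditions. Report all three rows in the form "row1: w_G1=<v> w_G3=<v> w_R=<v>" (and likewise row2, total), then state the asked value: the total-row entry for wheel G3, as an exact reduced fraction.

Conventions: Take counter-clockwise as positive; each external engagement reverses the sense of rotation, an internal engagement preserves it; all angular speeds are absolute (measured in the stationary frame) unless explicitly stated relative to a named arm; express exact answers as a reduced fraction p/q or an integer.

planetary set (38T centre, 23T on arm, 84T internal) — Willis relation
row 1: whole set turns with the arm by x
row 2 — arm fixed, fixed-axis ratios: sun y, ring −(38/84)·y, arm 0
boundary: total ω_sun = x + y = 0 and total ω_arm = x = 1  ⇒  y = -1, x = 1
row 2 ring = −(38/84)·(-1) = 19/42
totals (row 1 + row 2): sun 1 + (-1) = 0, ring 1 + 19/42 = 61/42, arm 1 + 0 = 1
asked cell (total, ring) = 61/42

row1: w_G1=1 w_G3=1 w_R=1
row2: w_G1=-1 w_G3=19/42 w_R=0
total: w_G1=0 w_G3=61/42 w_R=1
asked value: 61/42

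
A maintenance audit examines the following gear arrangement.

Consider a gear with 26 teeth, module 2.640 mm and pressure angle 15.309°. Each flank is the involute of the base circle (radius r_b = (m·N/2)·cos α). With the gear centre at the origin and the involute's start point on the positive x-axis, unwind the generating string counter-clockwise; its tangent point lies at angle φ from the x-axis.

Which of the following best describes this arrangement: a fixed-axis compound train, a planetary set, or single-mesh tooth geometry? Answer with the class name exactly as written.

single-mesh tooth geometry

single-mesh involute tooth geometry (26T wheel at module 2.640)
classification: single-mesh tooth geometry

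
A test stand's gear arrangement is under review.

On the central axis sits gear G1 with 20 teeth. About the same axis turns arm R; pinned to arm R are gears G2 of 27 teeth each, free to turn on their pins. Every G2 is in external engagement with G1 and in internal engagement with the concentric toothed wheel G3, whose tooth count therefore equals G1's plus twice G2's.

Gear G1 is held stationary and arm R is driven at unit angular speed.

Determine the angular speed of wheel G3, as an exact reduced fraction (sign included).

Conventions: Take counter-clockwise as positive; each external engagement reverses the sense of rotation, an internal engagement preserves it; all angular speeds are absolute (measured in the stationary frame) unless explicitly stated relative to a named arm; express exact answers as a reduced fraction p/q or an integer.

47/37

planetary set (20T centre, 27T on arm, 74T internal) — Willis relation
ring teeth: 20 + 2·27 = 74
20(ω_sun−ω_arm) = −74(ω_ring−ω_arm),  ω_sun = 0, ω_arm = 1
ω_ring = 1 − (20/74)(0−1) = 47/37
exact speed ratio = 47/37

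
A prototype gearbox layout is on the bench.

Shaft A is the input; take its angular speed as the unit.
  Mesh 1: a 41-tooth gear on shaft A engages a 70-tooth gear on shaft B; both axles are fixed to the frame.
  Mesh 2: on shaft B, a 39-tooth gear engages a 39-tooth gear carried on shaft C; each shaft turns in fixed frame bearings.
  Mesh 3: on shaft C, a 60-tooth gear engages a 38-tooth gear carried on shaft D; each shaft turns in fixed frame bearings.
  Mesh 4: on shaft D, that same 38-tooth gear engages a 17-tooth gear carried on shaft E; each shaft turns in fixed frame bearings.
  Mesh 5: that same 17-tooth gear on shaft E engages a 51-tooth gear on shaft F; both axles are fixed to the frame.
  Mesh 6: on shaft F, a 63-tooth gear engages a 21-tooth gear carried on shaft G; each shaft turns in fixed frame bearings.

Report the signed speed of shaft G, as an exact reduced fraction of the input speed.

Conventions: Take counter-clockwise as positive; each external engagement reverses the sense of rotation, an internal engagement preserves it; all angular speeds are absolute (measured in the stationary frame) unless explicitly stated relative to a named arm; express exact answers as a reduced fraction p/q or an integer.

246/119

6-mesh fixed-axis compound train (all bearings frame-fixed)
mesh 1 [41T→70T]: |ω|/ω_in = 1×41/70 = 41/70, sense flips to −
mesh 2 [39T→39T]: |ω|/ω_in = (41/70)×39/39 = 41/70, sense flips to +
mesh 3 [60T→38T]: |ω|/ω_in = (41/70)×60/38 = 123/133, sense flips to −
mesh 4 [38T→17T]: |ω|/ω_in = (123/133)×38/17 = 246/119, sense flips to +
mesh 5 [17T→51T]: |ω|/ω_in = (246/119)×17/51 = 82/119, sense flips to −
mesh 6 [63T→21T]: |ω|/ω_in = (82/119)×63/21 = 246/119, sense flips to +
signed output speed (× input speed) = 246/119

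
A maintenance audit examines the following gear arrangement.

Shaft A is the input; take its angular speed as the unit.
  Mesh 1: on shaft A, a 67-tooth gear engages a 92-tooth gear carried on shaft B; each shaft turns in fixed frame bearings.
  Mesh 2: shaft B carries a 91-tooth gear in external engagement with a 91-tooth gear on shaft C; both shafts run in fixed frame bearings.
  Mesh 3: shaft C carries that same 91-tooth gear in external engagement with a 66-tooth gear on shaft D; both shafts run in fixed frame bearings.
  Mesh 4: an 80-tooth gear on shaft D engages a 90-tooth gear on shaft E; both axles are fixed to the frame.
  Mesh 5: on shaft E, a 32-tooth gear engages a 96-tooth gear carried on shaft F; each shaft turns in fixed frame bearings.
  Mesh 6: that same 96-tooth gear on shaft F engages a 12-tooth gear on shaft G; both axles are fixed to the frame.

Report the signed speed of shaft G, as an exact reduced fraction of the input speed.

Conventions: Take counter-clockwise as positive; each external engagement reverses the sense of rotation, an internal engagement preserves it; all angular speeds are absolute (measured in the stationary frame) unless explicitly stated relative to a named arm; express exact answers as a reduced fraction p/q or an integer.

6-mesh fixed-axis compound train (all bearings frame-fixed)
mesh 1 [67T→92T]: |ω|/ω_in = 1×67/92 = 67/92, sense flips to −
mesh 2 [91T→91T]: |ω|/ω_in = (67/92)×91/91 = 67/92, sense flips to +
mesh 3 [91T→66T]: |ω|/ω_in = (67/92)×91/66 = 6097/6072, sense flips to −
mesh 4 [80T→90T]: |ω|/ω_in = (6097/6072)×80/90 = 6097/6831, sense flips to +
mesh 5 [32T→96T]: |ω|/ω_in = (6097/6831)×32/96 = 6097/20493, sense flips to −
mesh 6 [96T→12T]: |ω|/ω_in = (6097/20493)×96/12 = 48776/20493, sense flips to +
signed output speed (× input speed) = 48776/20493

48776/20493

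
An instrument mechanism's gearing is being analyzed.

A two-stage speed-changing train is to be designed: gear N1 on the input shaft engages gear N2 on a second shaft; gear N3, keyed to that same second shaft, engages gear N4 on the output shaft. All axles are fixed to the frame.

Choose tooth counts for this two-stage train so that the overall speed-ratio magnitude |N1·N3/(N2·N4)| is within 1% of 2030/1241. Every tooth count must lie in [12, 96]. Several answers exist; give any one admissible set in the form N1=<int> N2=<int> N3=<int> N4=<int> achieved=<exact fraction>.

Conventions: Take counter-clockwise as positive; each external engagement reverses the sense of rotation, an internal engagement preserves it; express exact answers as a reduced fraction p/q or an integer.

N1=29 N2=17 N3=70 N4=73 achieved=2030/1241

class = fixed-axis compound train [2-stage, 2030/1241 wanted]
target = 2030/1241 in lowest terms: an exact hit needs N1·N3 = k·2030 and N2·N4 = k·1241 for one integer k, every count in [12, 96]; additionally prefer no 1:1 stage (N1 ≠ N2, N3 ≠ N4)
k = 1: N1·N3 = 2030 = 29·70, N2·N4 = 1241 = 17·73
achieved = 29·70/(17·73) = 2030/1241; |achieved − target| = 0 ≤ 203/12410 ✓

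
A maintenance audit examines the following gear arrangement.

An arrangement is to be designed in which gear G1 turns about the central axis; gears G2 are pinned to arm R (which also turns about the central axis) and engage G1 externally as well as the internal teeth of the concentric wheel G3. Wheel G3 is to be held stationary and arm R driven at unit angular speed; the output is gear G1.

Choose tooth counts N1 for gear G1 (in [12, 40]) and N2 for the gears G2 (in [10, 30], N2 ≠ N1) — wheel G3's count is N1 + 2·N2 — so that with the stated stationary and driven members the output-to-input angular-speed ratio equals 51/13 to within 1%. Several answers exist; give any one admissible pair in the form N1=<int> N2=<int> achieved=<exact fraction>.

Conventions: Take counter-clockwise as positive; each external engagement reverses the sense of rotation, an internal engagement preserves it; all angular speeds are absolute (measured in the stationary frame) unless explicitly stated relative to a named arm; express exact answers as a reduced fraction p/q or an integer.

N1=26 N2=25 achieved=51/13

planetary set to be sized for 51/13 (Willis relation)
Willis with ω_ring = 0: ω_sun/ω_arm = (N1+N3)/N1; set equal to 51/13  ⇒  N3/N1 = 51/13 − 1 = 38/13
N3 = N1 + 2·N2  ⇒  N2/N1 = (N3/N1 − 1)/2 = (38/13 − 1)/2 = 25/26
smallest multiple with N1 ≥ 12 and N2 ≥ 10: k = 1  ⇒  N1 = 1·26 = 26, N2 = 1·25 = 25 (N1 ≤ 40, N2 ≤ 30, N2 ≠ N1 ✓), N3 = 26 + 2·25 = 76
check: (N1+N3)/N1 with N1 = 26, N3 = 76 gives 51/13; |achieved − target| = 0 ≤ 51/1300 ✓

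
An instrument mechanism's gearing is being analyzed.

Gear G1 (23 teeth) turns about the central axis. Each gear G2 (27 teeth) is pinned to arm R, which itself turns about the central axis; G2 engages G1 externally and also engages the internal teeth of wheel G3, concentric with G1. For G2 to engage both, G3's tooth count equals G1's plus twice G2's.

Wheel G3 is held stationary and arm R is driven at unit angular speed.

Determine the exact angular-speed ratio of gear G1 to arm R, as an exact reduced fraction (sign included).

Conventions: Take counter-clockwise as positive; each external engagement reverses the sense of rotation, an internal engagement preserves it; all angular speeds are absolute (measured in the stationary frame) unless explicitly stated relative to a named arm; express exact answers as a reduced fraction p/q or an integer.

planetary set (23T centre, 27T on arm, 77T internal) — Willis relation
ring teeth: 23 + 2·27 = 77
23(ω_sun−ω_arm) = −77(ω_ring−ω_arm),  ω_ring = 0, ω_arm = 1
ω_sun = 1 − (77/23)(0−1) = 100/23
ω_out/ω_in = 100/23

100/23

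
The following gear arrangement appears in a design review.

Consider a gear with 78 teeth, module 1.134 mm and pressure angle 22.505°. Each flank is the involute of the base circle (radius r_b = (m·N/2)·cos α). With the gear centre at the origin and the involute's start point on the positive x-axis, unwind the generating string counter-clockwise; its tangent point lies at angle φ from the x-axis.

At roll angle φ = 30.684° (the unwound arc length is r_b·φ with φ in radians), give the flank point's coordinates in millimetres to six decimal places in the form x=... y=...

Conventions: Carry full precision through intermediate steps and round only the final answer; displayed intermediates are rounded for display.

topology: single-mesh involute geometry — m = 1.134, N = 78
pitch radius r_p = m·N/2 = 1.134·78/2 = 44.226000
base radius r_b = r_p·cos α = 44.226000·cos 22.505° = 40.858019
roll angle φ = 30.684° = 0.53553683 rad
x = r_b·(cos φ + φ·sin φ) = 46.303606
y = r_b·(sin φ − φ·cos φ) = 2.032437

x=46.303606 y=2.032437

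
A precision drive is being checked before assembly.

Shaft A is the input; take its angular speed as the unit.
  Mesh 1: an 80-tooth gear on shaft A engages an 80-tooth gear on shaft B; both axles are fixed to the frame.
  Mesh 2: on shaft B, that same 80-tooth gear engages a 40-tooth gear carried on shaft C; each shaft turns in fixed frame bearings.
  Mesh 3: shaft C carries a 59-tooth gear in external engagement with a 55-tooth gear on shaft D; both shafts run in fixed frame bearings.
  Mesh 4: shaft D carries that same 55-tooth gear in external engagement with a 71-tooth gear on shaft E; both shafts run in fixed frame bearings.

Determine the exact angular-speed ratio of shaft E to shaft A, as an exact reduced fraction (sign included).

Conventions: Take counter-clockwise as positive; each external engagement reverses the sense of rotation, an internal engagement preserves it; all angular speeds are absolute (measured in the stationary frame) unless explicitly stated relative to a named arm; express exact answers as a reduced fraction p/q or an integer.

118/71

class = fixed-axis compound train [4 meshes; 4 ratios multiply, 4 sense flips]
mesh 1 [80T→80T]: running ratio 1, sense −
mesh 2 [80T→40T]: running ratio 2, sense +
mesh 3 [59T→55T]: running ratio 118/55, sense −
mesh 4 [55T→71T]: running ratio 118/71, sense +
ω_out/ω_in = 118/71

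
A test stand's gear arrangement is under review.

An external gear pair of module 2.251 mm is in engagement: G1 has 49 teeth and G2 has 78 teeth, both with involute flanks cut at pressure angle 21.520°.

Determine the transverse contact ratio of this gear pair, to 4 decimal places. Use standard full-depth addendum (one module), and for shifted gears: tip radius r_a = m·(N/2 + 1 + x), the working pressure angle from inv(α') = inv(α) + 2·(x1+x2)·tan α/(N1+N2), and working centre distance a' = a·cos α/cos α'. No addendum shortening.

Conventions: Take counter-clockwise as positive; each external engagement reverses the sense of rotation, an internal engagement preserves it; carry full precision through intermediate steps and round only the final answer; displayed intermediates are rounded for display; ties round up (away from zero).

1.7055

topology: single-mesh involute geometry — m = 2.251, 49T/78T pair
base radii: r_b1 = 51.305005, r_b2 = 81.669192
tip radii: r_a1 = 57.400500, r_a2 = 90.040000
no profile shift: α' = α, a' = a
action lengths: √(r_a1²−r_b1²) = 25.741287, √(r_a2²−r_b2²) = 37.912329
base pitch p_b = π·m·cos α = 6.578752
CR = (25.741287 + 37.912329 − 142.938500·sin 21.52000°)/6.578752 = 1.705500
contact ratio ≈ 1.7055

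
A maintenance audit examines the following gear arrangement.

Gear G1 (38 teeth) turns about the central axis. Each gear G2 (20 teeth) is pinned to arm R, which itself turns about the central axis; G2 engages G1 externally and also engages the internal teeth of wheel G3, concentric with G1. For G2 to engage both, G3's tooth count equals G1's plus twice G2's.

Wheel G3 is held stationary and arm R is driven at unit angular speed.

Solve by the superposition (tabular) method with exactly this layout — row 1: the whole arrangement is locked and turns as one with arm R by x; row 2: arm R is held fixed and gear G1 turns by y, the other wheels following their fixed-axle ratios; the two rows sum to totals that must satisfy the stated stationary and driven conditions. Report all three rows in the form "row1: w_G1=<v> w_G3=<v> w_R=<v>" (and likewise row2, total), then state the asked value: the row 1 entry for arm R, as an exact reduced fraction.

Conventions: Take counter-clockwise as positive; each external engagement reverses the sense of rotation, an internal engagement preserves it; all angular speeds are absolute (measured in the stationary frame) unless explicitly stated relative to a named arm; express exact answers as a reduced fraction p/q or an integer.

recognized (axles ride arm R): planetary set, 38/20/78 teeth
row 1 — lock + rotate with arm: ω_sun = ω_ring = ω_arm = x
row 2 — arm fixed, fixed-axis ratios: sun y, ring −(38/78)·y, arm 0
boundary: total ω_ring = x − (38/78)·y = 0 and total ω_arm = x = 1  ⇒  y = 39/19, x = 1
row 2 ring = −(38/78)·39/19 = -1
totals (row 1 + row 2): sun 1 + 39/19 = 58/19, ring 1 + (-1) = 0, arm 1 + 0 = 1
asked cell (row1, arm) = 1

row1: w_G1=1 w_G3=1 w_R=1
row2: w_G1=39/19 w_G3=-1 w_R=0
total: w_G1=58/19 w_G3=0 w_R=1
asked value: 1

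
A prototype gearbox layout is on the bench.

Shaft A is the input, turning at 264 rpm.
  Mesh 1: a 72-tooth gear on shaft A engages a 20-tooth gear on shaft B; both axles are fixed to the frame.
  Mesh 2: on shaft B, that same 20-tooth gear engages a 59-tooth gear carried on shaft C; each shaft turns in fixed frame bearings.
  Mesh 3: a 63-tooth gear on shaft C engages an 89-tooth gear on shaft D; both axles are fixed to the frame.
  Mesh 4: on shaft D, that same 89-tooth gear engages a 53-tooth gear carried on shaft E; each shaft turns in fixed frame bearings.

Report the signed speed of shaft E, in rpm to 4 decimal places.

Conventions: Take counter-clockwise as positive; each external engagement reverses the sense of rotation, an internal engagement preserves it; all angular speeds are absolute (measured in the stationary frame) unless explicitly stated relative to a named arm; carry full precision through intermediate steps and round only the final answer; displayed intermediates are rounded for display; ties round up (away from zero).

+382.9562 rpm

class = fixed-axis compound train [4 meshes; 4 ratios multiply, 4 sense flips]
mesh 1 [72T→20T]: ω = 264.0000×72/20 = 950.4000 rpm, sense flips to −
mesh 2 [20T→59T]: ω = 950.4000×20/59 = 322.1695 rpm, sense flips to +
mesh 3 [63T→89T]: ω = 322.1695×63/89 = 228.0526 rpm, sense flips to −
mesh 4 [89T→53T]: ω = 228.0526×89/53 = 382.9562 rpm, sense flips to +
signed output speed = +382.9562 rpm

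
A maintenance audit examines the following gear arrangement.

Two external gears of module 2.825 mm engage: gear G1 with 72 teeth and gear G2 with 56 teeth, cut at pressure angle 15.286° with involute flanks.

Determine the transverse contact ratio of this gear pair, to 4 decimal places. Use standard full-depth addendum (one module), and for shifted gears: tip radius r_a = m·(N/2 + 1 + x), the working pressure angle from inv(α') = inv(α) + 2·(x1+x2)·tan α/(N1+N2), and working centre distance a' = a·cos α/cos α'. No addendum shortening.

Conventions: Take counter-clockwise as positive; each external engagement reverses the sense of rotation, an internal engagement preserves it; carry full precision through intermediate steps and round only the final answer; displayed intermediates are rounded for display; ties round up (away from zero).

2.1305

recognized (one external pair, fixed centres): single-mesh tooth geometry, m = 2.825, N1 = 72, N2 = 56
base radii: r_b1 = 98.102044, r_b2 = 76.301590
tip radii: r_a1 = 104.525000, r_a2 = 81.925000
no profile shift: α' = α, a' = a
action lengths: √(r_a1²−r_b1²) = 36.075818, √(r_a2²−r_b2²) = 29.829064
base pitch p_b = π·m·cos α = 8.561018
CR = (36.075818 + 29.829064 − 180.800000·sin 15.28600°)/8.561018 = 2.130500
contact ratio ≈ 2.1305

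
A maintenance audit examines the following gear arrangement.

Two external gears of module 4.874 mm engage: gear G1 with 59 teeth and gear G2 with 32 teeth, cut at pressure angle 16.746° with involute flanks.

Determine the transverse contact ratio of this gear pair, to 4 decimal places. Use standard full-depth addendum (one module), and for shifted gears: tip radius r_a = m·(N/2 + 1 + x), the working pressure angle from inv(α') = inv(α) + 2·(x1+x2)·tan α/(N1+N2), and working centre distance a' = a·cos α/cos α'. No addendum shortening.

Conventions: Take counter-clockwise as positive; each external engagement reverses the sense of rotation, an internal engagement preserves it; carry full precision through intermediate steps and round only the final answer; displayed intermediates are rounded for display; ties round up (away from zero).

1.9132

recognized (one external pair, fixed centres): single-mesh tooth geometry, m = 4.874, N1 = 59, N2 = 32
base radii: r_b1 = 137.685376, r_b2 = 74.676814
tip radii: r_a1 = 148.657000, r_a2 = 82.858000
no profile shift: α' = α, a' = a
action lengths: √(r_a1²−r_b1²) = 56.050344, √(r_a2²−r_b2²) = 35.900162
base pitch p_b = π·m·cos α = 14.662758
CR = (56.050344 + 35.900162 − 221.767000·sin 16.74600°)/14.662758 = 1.913208
contact ratio ≈ 1.9132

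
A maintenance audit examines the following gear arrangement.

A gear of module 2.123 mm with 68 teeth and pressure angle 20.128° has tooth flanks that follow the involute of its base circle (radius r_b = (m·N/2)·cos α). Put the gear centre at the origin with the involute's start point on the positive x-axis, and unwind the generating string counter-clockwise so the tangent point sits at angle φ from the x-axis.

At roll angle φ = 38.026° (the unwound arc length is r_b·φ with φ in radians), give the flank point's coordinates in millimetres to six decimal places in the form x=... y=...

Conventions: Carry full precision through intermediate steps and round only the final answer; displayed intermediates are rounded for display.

recognized (one wheel, involute flank): single-mesh tooth geometry, m = 2.123, N = 68
pitch radius r_p = m·N/2 = 2.123·68/2 = 72.182000
base radius r_b = r_p·cos α = 72.182000·cos 20.128° = 67.773571
roll angle φ = 38.026° = 0.66367890 rad
x = r_b·(cos φ + φ·sin φ) = 81.095829
y = r_b·(sin φ − φ·cos φ) = 6.317741

x=81.095829 y=6.317741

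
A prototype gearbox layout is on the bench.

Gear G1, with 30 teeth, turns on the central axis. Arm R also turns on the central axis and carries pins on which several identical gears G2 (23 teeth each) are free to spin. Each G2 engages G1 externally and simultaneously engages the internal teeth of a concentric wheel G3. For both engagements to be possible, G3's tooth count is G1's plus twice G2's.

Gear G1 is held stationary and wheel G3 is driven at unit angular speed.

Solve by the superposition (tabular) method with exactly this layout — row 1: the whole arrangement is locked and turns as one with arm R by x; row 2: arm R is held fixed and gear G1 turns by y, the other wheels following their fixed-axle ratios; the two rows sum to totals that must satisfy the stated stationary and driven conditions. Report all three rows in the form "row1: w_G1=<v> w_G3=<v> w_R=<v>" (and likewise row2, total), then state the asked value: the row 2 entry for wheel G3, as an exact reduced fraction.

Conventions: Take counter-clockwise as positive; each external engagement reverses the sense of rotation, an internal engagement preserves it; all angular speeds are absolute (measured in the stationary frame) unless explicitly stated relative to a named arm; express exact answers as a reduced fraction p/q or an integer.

class = planetary set [G3 = 30+2·23 = 76; Willis about the carrier]
row 1 — lock + rotate with arm: ω_sun = ω_ring = ω_arm = x
row 2 (arm held, sun turns y): ω_ring = −(30/76)·y, ω_arm = 0
boundary: total ω_sun = x + y = 0 and total ω_ring = x − (30/76)·y = 1  ⇒  y = -38/53, x = 38/53
row 2 ring = −(30/76)·(-38/53) = 15/53
totals (row 1 + row 2): sun 38/53 + (-38/53) = 0, ring 38/53 + 15/53 = 1, arm 38/53 + 0 = 38/53
asked cell (row2, ring) = 15/53

row1: w_G1=38/53 w_G3=38/53 w_R=38/53
row2: w_G1=-38/53 w_G3=15/53 w_R=0
total: w_G1=0 w_G3=1 w_R=38/53
asked value: 15/53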